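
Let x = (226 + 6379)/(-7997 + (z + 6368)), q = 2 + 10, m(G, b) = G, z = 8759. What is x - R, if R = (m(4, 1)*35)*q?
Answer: -2394359/1426 ≈ -1679.1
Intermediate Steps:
q = 12
x = 1321/1426 (x = (226 + 6379)/(-7997 + (8759 + 6368)) = 6605/(-7997 + 15127) = 6605/7130 = 6605*(1/7130) = 1321/1426 ≈ 0.92637)
R = 1680 (R = (4*35)*12 = 140*12 = 1680)
x - R = 1321/1426 - 1*1680 = 1321/1426 - 1680 = -2394359/1426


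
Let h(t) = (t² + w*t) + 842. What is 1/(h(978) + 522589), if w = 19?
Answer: 1/1498497 ≈ 6.6734e-7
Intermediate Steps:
h(t) = 842 + t² + 19*t (h(t) = (t² + 19*t) + 842 = 842 + t² + 19*t)
1/(h(978) + 522589) = 1/((842 + 978² + 19*978) + 522589) = 1/((842 + 956484 + 18582) + 522589) = 1/(975908 + 522589) = 1/1498497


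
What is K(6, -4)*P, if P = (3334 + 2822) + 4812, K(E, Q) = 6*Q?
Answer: -263232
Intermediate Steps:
P = 10968 (P = 6156 + 4812 = 10968)
K(6, -4)*P = (6*(-4))*10968 = -24*10968 = -263232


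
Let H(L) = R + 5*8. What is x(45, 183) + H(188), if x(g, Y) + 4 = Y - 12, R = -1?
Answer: 206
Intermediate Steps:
H(L) = 39 (H(L) = -1 + 5*8 = -1 + 40 = 39)
x(g, Y) = -16 + Y (x(g, Y) = -4 + (Y - 12) = -4 + (-12 + Y) = -16 + Y)
x(45, 183) + H(188) = (-16 + 183) + 39 = 167 + 39 = 206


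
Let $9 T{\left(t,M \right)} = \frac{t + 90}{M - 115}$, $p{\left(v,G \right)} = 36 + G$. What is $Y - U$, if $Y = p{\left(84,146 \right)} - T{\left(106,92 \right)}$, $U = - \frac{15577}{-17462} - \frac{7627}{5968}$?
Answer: $\frac{1977439925743}{10786067856} \approx 183.33$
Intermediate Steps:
$T{\left(t,M \right)} = \frac{90 + t}{9 \left(-115 + M\right)}$ ($T{\left(t,M \right)} = \frac{\left(t + 90\right) \frac{1}{M - 115}}{9} = \frac{\left(90 + t\right) \frac{1}{-115 + M}}{9} = \frac{\frac{1}{-115 + M} \left(90 + t\right)}{9} = \frac{90 + t}{9 \left(-115 + M\right)}$)
$U = - \frac{20109569}{52106608}$ ($U = \left(-15577\right) \left(- \frac{1}{17462}\right) - \frac{7627}{5968} = \frac{15577}{17462} - \frac{7627}{5968} = - \frac{20109569}{52106608} \approx -0.38593$)
$Y = \frac{37870}{207}$ ($Y = \left(36 + 146\right) - \frac{90 + 106}{9 \left(-115 + 92\right)} = 182 - \frac{1}{9} \frac{1}{-23} \cdot 196 = 182 - \frac{1}{9} \left(- \frac{1}{23}\right) 196 = 182 - - \frac{196}{207} = 182 + \frac{196}{207} = \frac{37870}{207} \approx 182.95$)
$Y - U = \frac{37870}{207} - - \frac{20109569}{52106608} = \frac{37870}{207} + \frac{20109569}{52106608} = \frac{1977439925743}{10786067856}$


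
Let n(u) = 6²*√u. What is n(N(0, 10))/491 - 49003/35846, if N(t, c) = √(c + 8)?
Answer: -49003/35846 + 36*2^(¼)*√3/491 ≈ -1.2160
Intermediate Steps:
N(t, c) = √(8 + c)
n(u) = 36*√u
n(N(0, 10))/491 - 49003/35846 = (36*√(√(8 + 10)))/491 - 49003/35846 = (36*√(√18))*(1/491) - 49003*1/35846 = (36*√(3*√2))*(1/491) - 49003/35846 = (36*(2^(¼)*√3))*(1/491) - 49003/35846 = (36*2^(¼)*√3)*(1/491) - 49003/35846 = 36*2^(¼)*√3/491 - 49003/35846 = -49003/35846 + 36*2^(¼)*√3/491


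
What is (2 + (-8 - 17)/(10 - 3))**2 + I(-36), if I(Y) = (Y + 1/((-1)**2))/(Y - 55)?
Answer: 1818/637 ≈ 2.8540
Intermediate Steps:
I(Y) = (1 + Y)/(-55 + Y) (I(Y) = (Y + 1/1)/(-55 + Y) = (Y + 1)/(-55 + Y) = (1 + Y)/(-55 + Y))
(2 + (-8 - 17)/(10 - 3))**2 + I(-36) = (2 + (-8 - 17)/(10 - 3))**2 + (1 - 36)/(-55 - 36) = (2 - 25/7)**2 - 35/(-91) = (2 - 25*1/7)**2 - 1/91*(-35) = (2 - 25/7)**2 + 5/13 = (-11/7)**2 + 5/13 = 121/49 + 5/13 = 1818/637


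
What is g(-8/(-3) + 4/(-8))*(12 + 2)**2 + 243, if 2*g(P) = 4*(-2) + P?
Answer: -986/3 ≈ -328.67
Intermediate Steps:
g(P) = -4 + P/2 (g(P) = (4*(-2) + P)/2 = (-8 + P)/2 = -4 + P/2)
g(-8/(-3) + 4/(-8))*(12 + 2)**2 + 243 = (-4 + (-8/(-3) + 4/(-8))/2)*(12 + 2)**2 + 243 = (-4 + (-8*(-1/3) + 4*(-1/8))/2)*14**2 + 243 = (-4 + (8/3 - 1/2)/2)*196 + 243 = (-4 + (1/2)*(13/6))*196 + 243 = (-4 + 13/12)*196 + 243 = -35/12*196 + 243 = -1715/3 + 243 = -986/3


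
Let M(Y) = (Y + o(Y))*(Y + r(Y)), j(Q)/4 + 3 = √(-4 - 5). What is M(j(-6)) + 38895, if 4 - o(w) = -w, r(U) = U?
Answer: 38799 - 1056*I ≈ 38799.0 - 1056.0*I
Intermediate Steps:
j(Q) = -12 + 12*I (j(Q) = -12 + 4*√(-4 - 5) = -12 + 4*√(-9) = -12 + 4*(3*I) = -12 + 12*I)
o(w) = 4 + w (o(w) = 4 - (-1)*w = 4 + w)
M(Y) = 2*Y*(4 + 2*Y) (M(Y) = (Y + (4 + Y))*(Y + Y) = (4 + 2*Y)*(2*Y) = 2*Y*(4 + 2*Y))
M(j(-6)) + 38895 = 4*(-12 + 12*I)*(2 + (-12 + 12*I)) + 38895 = 4*(-12 + 12*I)*(-10 + 12*I) + 38895 = 38895 + 4*(-12 + 12*I)*(-10 + 12*I)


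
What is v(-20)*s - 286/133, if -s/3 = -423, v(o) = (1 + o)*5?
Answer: -16034101/133 ≈ -1.2056e+5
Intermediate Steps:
v(o) = 5 + 5*o
s = 1269 (s = -3*(-423) = 1269)
v(-20)*s - 286/133 = (5 + 5*(-20))*1269 - 286/133 = (5 - 100)*1269 - 286*1/133 = -95*1269 - 286/133 = -120555 - 286/133 = -16034101/133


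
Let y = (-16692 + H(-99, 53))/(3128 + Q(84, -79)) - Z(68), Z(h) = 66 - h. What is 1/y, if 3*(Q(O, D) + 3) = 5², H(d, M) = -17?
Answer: -9400/31327 ≈ -0.30006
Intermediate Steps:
Q(O, D) = 16/3 (Q(O, D) = -3 + (⅓)*5² = -3 + (⅓)*25 = -3 + 25/3 = 16/3)
y = -31327/9400 (y = (-16692 - 17)/(3128 + 16/3) - (66 - 1*68) = -16709/9400/3 - (66 - 68) = -16709*3/9400 - 1*(-2) = -50127/9400 + 2 = -31327/9400 ≈ -3.3327)
1/y = 1/(-31327/9400) = -9400/31327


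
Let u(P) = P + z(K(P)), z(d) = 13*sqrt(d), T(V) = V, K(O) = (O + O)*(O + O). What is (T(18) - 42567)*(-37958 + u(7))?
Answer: 1607033181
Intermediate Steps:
K(O) = 4*O**2 (K(O) = (2*O)*(2*O) = 4*O**2)
u(P) = P + 26*sqrt(P**2) (u(P) = P + 13*sqrt(4*P**2) = P + 13*(2*sqrt(P**2)) = P + 26*sqrt(P**2))
(T(18) - 42567)*(-37958 + u(7)) = (18 - 42567)*(-37958 + (7 + 26*sqrt(7**2))) = -42549*(-37958 + (7 + 26*sqrt(49))) = -42549*(-37958 + (7 + 26*7)) = -42549*(-37958 + (7 + 182)) = -42549*(-37958 + 189) = -42549*(-37769) = 1607033181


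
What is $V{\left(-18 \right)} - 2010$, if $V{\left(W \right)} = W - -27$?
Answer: $-2001$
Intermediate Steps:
$V{\left(W \right)} = 27 + W$ ($V{\left(W \right)} = W + 27 = 27 + W$)
$V{\left(-18 \right)} - 2010 = \left(27 - 18\right) - 2010 = 9 - 2010 = -2001$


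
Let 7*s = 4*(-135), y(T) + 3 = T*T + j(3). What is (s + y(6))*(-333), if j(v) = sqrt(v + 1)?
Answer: 98235/7 ≈ 14034.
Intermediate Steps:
j(v) = sqrt(1 + v)
y(T) = -1 + T**2 (y(T) = -3 + (T*T + sqrt(1 + 3)) = -3 + (T**2 + sqrt(4)) = -3 + (T**2 + 2) = -3 + (2 + T**2) = -1 + T**2)
s = -540/7 (s = (4*(-135))/7 = (1/7)*(-540) = -540/7 ≈ -77.143)
(s + y(6))*(-333) = (-540/7 + (-1 + 6**2))*(-333) = (-540/7 + (-1 + 36))*(-333) = (-540/7 + 35)*(-333) = -295/7*(-333) = 98235/7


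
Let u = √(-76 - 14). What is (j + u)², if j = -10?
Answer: 10 - 60*I*√10 ≈ 10.0 - 189.74*I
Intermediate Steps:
u = 3*I*√10 (u = √(-90) = 3*I*√10 ≈ 9.4868*I)
(j + u)² = (-10 + 3*I*√10)²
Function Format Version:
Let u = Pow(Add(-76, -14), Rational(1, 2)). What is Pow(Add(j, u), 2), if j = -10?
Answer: Add(10, Mul(-60, I, Pow(10, Rational(1, 2)))) ≈ Add(10.000, Mul(-189.74, I))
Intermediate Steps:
u = Mul(3, I, Pow(10, Rational(1, 2))) (u = Pow(-90, Rational(1, 2)) = Mul(3, I, Pow(10, Rational(1, 2))) ≈ Mul(9.4868, I))
Pow(Add(j, u), 2) = Pow(Add(-10, Mul(3, I, Pow(10, Rational(1, 2)))), 2)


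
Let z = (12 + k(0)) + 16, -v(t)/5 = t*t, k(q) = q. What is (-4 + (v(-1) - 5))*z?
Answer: -392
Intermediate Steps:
v(t) = -5*t² (v(t) = -5*t*t = -5*t²)
z = 28 (z = (12 + 0) + 16 = 12 + 16 = 28)
(-4 + (v(-1) - 5))*z = (-4 + (-5*(-1)² - 5))*28 = (-4 + (-5*1 - 5))*28 = (-4 + (-5 - 5))*28 = (-4 - 10)*28 = -14*28 = -392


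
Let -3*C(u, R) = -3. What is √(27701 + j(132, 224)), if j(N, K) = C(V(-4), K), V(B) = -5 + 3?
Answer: 27*√38 ≈ 166.44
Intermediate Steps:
V(B) = -2
C(u, R) = 1 (C(u, R) = -⅓*(-3) = 1)
j(N, K) = 1
√(27701 + j(132, 224)) = √(27701 + 1) = √27702 = 27*√38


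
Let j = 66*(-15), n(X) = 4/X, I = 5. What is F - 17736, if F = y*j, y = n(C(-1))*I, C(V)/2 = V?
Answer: -7836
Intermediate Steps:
C(V) = 2*V
j = -990
y = -10 (y = (4/((2*(-1))))*5 = (4/(-2))*5 = (4*(-½))*5 = -2*5 = -10)
F = 9900 (F = -10*(-990) = 9900)
F - 17736 = 9900 - 17736 = -7836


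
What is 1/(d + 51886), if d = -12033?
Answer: 1/39853 ≈ 2.5092e-5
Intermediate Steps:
1/(d + 51886) = 1/(-12033 + 51886) = 1/39853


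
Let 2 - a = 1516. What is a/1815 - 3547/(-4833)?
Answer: -293119/2923965 ≈ -0.10025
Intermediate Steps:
a = -1514 (a = 2 - 1*1516 = 2 - 1516 = -1514)
a/1815 - 3547/(-4833) = -1514/1815 - 3547/(-4833) = -1514*1/1815 - 3547*(-1/4833) = -1514/1815 + 3547/4833 = -293119/2923965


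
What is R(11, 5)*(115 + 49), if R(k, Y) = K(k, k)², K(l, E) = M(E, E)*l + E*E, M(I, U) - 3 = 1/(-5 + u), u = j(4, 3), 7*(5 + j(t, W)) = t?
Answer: 34476449/9 ≈ 3.8307e+6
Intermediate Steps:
j(t, W) = -5 + t/7
u = -31/7 (u = -5 + (⅐)*4 = -5 + 4/7 = -31/7 ≈ -4.4286)
M(I, U) = 191/66 (M(I, U) = 3 + 1/(-5 - 31/7) = 3 + 1/(-66/7) = 3 - 7/66 = 191/66)
K(l, E) = E² + 191*l/66 (K(l, E) = 191*l/66 + E*E = 191*l/66 + E² = E² + 191*l/66)
R(k, Y) = (k² + 191*k/66)²
R(11, 5)*(115 + 49) = ((1/4356)*11²*(191 + 66*11)²)*(115 + 49) = ((1/4356)*121*(191 + 726)²)*164 = ((1/4356)*121*917²)*164 = ((1/4356)*121*840889)*164 = (840889/36)*164 = 34476449/9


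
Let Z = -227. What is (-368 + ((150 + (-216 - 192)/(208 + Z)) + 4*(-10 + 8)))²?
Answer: 15100996/361 ≈ 41831.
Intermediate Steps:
(-368 + ((150 + (-216 - 192)/(208 + Z)) + 4*(-10 + 8)))² = (-368 + ((150 + (-216 - 192)/(208 - 227)) + 4*(-10 + 8)))² = (-368 + ((150 - 408/(-19)) + 4*(-2)))² = (-368 + ((150 - 408*(-1/19)) - 8))² = (-368 + ((150 + 408/19) - 8))² = (-368 + (3258/19 - 8))² = (-368 + 3106/19)² = (-3886/19)² = 15100996/361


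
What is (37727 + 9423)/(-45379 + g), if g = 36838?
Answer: -47150/8541 ≈ -5.5204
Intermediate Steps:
(37727 + 9423)/(-45379 + g) = (37727 + 9423)/(-45379 + 36838) = 47150/(-8541) = 47150*(-1/8541) = -47150/8541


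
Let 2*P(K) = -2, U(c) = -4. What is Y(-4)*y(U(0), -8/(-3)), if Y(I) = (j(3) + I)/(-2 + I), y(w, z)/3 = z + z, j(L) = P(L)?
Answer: 40/3 ≈ 13.333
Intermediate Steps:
P(K) = -1 (P(K) = (½)*(-2) = -1)
j(L) = -1
y(w, z) = 6*z (y(w, z) = 3*(z + z) = 3*(2*z) = 6*z)
Y(I) = (-1 + I)/(-2 + I)
Y(-4)*y(U(0), -8/(-3)) = ((-1 - 4)/(-2 - 4))*(6*(-8/(-3))) = (-5/(-6))*(6*(-8*(-⅓))) = (-⅙*(-5))*(6*(8/3)) = (⅚)*16 = 40/3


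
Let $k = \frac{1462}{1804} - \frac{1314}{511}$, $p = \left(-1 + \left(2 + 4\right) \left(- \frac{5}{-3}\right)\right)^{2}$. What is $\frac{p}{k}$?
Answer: $- \frac{511434}{11119} \approx -45.996$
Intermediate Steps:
$p = 81$ ($p = \left(-1 + 6 \left(\left(-5\right) \left(- \frac{1}{3}\right)\right)\right)^{2} = \left(-1 + 6 \cdot \frac{5}{3}\right)^{2} = \left(-1 + 10\right)^{2} = 9^{2} = 81$)
$k = - \frac{11119}{6314}$ ($k = 1462 \cdot \frac{1}{1804} - \frac{18}{7} = \frac{731}{902} - \frac{18}{7} = - \frac{11119}{6314} \approx -1.761$)
$\frac{p}{k} = \frac{1}{- \frac{11119}{6314}} \cdot 81 = \left(- \frac{6314}{11119}\right) 81 = - \frac{511434}{11119}$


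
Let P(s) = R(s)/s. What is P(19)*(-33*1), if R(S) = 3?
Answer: -99/19 ≈ -5.2105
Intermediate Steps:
P(s) = 3/s
P(19)*(-33*1) = (3/19)*(-33*1) = (3*(1/19))*(-33) = (3/19)*(-33) = -99/19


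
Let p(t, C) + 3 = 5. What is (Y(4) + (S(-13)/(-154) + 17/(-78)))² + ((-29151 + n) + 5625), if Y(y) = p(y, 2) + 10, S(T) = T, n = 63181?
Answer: 358879000120/9018009 ≈ 39796.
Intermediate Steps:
p(t, C) = 2 (p(t, C) = -3 + 5 = 2)
Y(y) = 12 (Y(y) = 2 + 10 = 12)
(Y(4) + (S(-13)/(-154) + 17/(-78)))² + ((-29151 + n) + 5625) = (12 + (-13/(-154) + 17/(-78)))² + ((-29151 + 63181) + 5625) = (12 + (-13*(-1/154) + 17*(-1/78)))² + (34030 + 5625) = (12 + (13/154 - 17/78))² + 39655 = (12 - 401/3003)² + 39655 = (35635/3003)² + 39655 = 1269853225/9018009 + 39655 = 358879000120/9018009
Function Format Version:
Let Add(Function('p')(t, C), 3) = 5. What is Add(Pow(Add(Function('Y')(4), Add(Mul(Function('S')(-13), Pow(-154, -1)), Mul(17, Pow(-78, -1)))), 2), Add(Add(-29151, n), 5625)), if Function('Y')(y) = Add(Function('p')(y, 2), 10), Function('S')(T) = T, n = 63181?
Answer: Rational(358879000120, 9018009) ≈ 39796.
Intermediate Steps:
Function('p')(t, C) = 2 (Function('p')(t, C) = Add(-3, 5) = 2)
Function('Y')(y) = 12 (Function('Y')(y) = Add(2, 10) = 12)
Add(Pow(Add(Function('Y')(4), Add(Mul(Function('S')(-13), Pow(-154, -1)), Mul(17, Pow(-78, -1)))), 2), Add(Add(-29151, n), 5625)) = Add(Pow(Add(12, Add(Mul(-13, Pow(-154, -1)), Mul(17, Pow(-78, -1)))), 2), Add(Add(-29151, 63181), 5625)) = Add(Pow(Add(12, Add(Mul(-13, Rational(-1, 154)), Mul(17, Rational(-1, 78)))), 2), Add(34030, 5625)) = Add(Pow(Add(12, Add(Rational(13, 154), Rational(-17, 78))), 2), 39655) = Add(Pow(Add(12, Rational(-401, 3003)), 2), 39655) = Add(Pow(Rational(35635, 3003), 2), 39655) = Add(Rational(1269853225, 9018009), 39655) = Rational(358879000120, 9018009)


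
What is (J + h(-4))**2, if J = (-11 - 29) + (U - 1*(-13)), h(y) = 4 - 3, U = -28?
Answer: 2916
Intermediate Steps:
h(y) = 1
J = -55 (J = (-11 - 29) + (-28 - 1*(-13)) = -40 + (-28 + 13) = -40 - 15 = -55)
(J + h(-4))**2 = (-55 + 1)**2 = (-54)**2 = 2916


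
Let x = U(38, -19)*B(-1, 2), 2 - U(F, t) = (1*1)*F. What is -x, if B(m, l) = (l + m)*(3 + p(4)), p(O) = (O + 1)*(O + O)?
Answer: 1548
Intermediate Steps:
U(F, t) = 2 - F (U(F, t) = 2 - 1*1*F = 2 - F)
p(O) = 2*O*(1 + O) (p(O) = (1 + O)*(2*O) = 2*O*(1 + O))
B(m, l) = 43*l + 43*m (B(m, l) = (l + m)*(3 + 2*4*(1 + 4)) = (l + m)*(3 + 2*4*5) = (l + m)*(3 + 40) = (l + m)*43 = 43*l + 43*m)
x = -1548 (x = (2 - 1*38)*(43*2 + 43*(-1)) = (2 - 38)*(86 - 43) = -36*43 = -1548)
-x = -1*(-1548) = 1548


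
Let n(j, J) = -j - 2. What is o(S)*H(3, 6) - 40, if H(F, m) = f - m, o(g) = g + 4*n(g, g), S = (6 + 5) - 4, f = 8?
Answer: -98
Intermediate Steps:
S = 7 (S = 11 - 4 = 7)
n(j, J) = -2 - j
o(g) = -8 - 3*g (o(g) = g + 4*(-2 - g) = g + (-8 - 4*g) = -8 - 3*g)
H(F, m) = 8 - m
o(S)*H(3, 6) - 40 = (-8 - 3*7)*(8 - 1*6) - 40 = (-8 - 21)*(8 - 6) - 40 = -29*2 - 40 = -58 - 40 = -98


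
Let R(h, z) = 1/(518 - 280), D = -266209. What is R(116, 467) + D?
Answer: -63357741/238 ≈ -2.6621e+5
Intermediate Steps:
R(h, z) = 1/238
R(116, 467) + D = 1/238 - 266209 = -63357741/238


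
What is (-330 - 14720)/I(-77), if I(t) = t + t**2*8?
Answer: -430/1353 ≈ -0.31781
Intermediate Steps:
I(t) = t + 8*t**2
(-330 - 14720)/I(-77) = (-330 - 14720)/((-77*(1 + 8*(-77)))) = -15050*(-1/(77*(1 - 616))) = -15050/((-77*(-615))) = -15050/47355 = -15050*1/47355 = -430/1353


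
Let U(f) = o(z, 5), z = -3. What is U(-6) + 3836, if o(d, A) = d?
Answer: 3833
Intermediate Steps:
U(f) = -3
U(-6) + 3836 = -3 + 3836 = 3833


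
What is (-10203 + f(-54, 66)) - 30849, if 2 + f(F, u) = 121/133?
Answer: -5460061/133 ≈ -41053.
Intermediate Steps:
f(F, u) = -145/133 (f(F, u) = -2 + 121/133 = -145/133)
(-10203 + f(-54, 66)) - 30849 = (-10203 - 145/133) - 30849 = -1357144/133 - 30849 = -5460061/133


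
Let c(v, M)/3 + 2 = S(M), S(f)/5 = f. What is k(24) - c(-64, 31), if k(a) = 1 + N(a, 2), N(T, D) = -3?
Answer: -461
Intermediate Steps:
S(f) = 5*f
c(v, M) = -6 + 15*M (c(v, M) = -6 + 3*(5*M) = -6 + 15*M)
k(a) = -2 (k(a) = 1 - 3 = -2)
k(24) - c(-64, 31) = -2 - (-6 + 15*31) = -2 - (-6 + 465) = -2 - 1*459 = -2 - 459 = -461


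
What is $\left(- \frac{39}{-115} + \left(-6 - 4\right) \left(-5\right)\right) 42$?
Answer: $\frac{243138}{115} \approx 2114.2$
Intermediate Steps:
$\left(- \frac{39}{-115} + \left(-6 - 4\right) \left(-5\right)\right) 42 = \left(\left(-39\right) \left(- \frac{1}{115}\right) - -50\right) 42 = \left(\frac{39}{115} + 50\right) 42 = \frac{5789}{115} \cdot 42 = \frac{243138}{115}$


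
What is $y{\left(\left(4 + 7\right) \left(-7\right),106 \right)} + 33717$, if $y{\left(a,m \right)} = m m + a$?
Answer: $44876$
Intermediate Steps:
$y{\left(a,m \right)} = a + m^{2}$ ($y{\left(a,m \right)} = m^{2} + a = a + m^{2}$)
$y{\left(\left(4 + 7\right) \left(-7\right),106 \right)} + 33717 = \left(\left(4 + 7\right) \left(-7\right) + 106^{2}\right) + 33717 = \left(11 \left(-7\right) + 11236\right) + 33717 = \left(-77 + 11236\right) + 33717 = 11159 + 33717 = 44876$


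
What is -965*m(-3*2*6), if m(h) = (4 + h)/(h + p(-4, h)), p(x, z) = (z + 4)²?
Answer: 7720/247 ≈ 31.255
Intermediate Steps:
p(x, z) = (4 + z)²
m(h) = (4 + h)/(h + (4 + h)²)
-965*m(-3*2*6) = -965*(4 - 3*2*6)/(-3*2*6 + (4 - 3*2*6)²) = -965*(4 - 6*6)/(-6*6 + (4 - 6*6)²) = -965*(4 - 36)/(-36 + (4 - 36)²) = -965*(-32)/(-36 + (-32)²) = -965*(-32)/(-36 + 1024) = -965*(-32)/988 = -965*(-8/247) = 7720/247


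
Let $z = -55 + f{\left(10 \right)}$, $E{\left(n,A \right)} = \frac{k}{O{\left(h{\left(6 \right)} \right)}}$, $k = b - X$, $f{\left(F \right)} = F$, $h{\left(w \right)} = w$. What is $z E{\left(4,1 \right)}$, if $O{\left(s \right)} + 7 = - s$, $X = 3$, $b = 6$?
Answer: $\frac{135}{13} \approx 10.385$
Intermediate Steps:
$O{\left(s \right)} = -7 - s$
$k = 3$ ($k = 6 - 3 = 3$)
$E{\left(n,A \right)} = - \frac{3}{13}$ ($E{\left(n,A \right)} = \frac{3}{-7 - 6} = \frac{3}{-13} = 3 \left(- \frac{1}{13}\right) = - \frac{3}{13}$)
$z = -45$ ($z = -55 + 10 = -45$)
$z E{\left(4,1 \right)} = \left(-45\right) \left(- \frac{3}{13}\right) = \frac{135}{13}$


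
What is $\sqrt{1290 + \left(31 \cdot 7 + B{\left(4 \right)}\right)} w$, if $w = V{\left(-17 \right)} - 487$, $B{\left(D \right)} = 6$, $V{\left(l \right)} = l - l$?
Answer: $- 487 \sqrt{1513} \approx -18943.0$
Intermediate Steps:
$V{\left(l \right)} = 0$
$w = -487$ ($w = 0 - 487 = -487$)
$\sqrt{1290 + \left(31 \cdot 7 + B{\left(4 \right)}\right)} w = \sqrt{1290 + \left(31 \cdot 7 + 6\right)} \left(-487\right) = \sqrt{1290 + \left(217 + 6\right)} \left(-487\right) = \sqrt{1290 + 223} \left(-487\right) = \sqrt{1513} \left(-487\right) = - 487 \sqrt{1513}$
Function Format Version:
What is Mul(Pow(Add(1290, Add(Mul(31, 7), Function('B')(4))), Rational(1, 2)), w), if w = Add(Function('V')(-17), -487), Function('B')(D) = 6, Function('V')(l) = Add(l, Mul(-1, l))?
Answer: Mul(-487, Pow(1513, Rational(1, 2))) ≈ -18943.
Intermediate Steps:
Function('V')(l) = 0
w = -487 (w = Add(0, -487) = -487)
Mul(Pow(Add(1290, Add(Mul(31, 7), Function('B')(4))), Rational(1, 2)), w) = Mul(Pow(Add(1290, Add(Mul(31, 7), 6)), Rational(1, 2)), -487) = Mul(Pow(Add(1290, Add(217, 6)), Rational(1, 2)), -487) = Mul(Pow(Add(1290, 223), Rational(1, 2)), -487) = Mul(Pow(1513, Rational(1, 2)), -487) = Mul(-487, Pow(1513, Rational(1, 2)))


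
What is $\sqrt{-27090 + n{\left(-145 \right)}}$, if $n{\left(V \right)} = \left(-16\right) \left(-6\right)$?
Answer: $i \sqrt{26994} \approx 164.3 i$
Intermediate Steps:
$n{\left(V \right)} = 96$
$\sqrt{-27090 + n{\left(-145 \right)}} = \sqrt{-27090 + 96} = \sqrt{-26994} = i \sqrt{26994}$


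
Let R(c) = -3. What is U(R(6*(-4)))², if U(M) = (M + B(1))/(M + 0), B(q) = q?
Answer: 4/9 ≈ 0.44444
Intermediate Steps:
U(M) = (1 + M)/M (U(M) = (M + 1)/(M + 0) = (1 + M)/M)
U(R(6*(-4)))² = ((1 - 3)/(-3))² = (-⅓*(-2))² = (⅔)² = 4/9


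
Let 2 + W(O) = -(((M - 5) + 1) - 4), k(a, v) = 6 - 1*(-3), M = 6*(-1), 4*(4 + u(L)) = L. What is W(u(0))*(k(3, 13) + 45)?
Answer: 648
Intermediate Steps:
u(L) = -4 + L/4
M = -6
k(a, v) = 9 (k(a, v) = 6 + 3 = 9)
W(O) = 12 (W(O) = -2 - (((-6 - 5) + 1) - 4) = -2 - ((-11 + 1) - 4) = -2 - (-10 - 4) = -2 - 1*(-14) = -2 + 14 = 12)
W(u(0))*(k(3, 13) + 45) = 12*(9 + 45) = 12*54 = 648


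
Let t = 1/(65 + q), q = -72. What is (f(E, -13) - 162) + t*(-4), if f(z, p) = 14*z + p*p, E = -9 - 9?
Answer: -1711/7 ≈ -244.43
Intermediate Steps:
E = -18
t = -⅐ (t = 1/(65 - 72) = 1/(-7) = -⅐ ≈ -0.14286)
f(z, p) = p² + 14*z (f(z, p) = 14*z + p² = p² + 14*z)
(f(E, -13) - 162) + t*(-4) = (((-13)² + 14*(-18)) - 162) - ⅐*(-4) = ((169 - 252) - 162) + 4/7 = (-83 - 162) + 4/7 = -245 + 4/7 = -1711/7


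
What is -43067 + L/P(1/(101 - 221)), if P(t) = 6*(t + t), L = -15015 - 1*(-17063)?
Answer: -63547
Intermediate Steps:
L = 2048 (L = -15015 + 17063 = 2048)
P(t) = 12*t (P(t) = 6*(2*t) = 12*t)
-43067 + L/P(1/(101 - 221)) = -43067 + 2048/((12/(101 - 221))) = -43067 + 2048/((12/(-120))) = -43067 + 2048/((12*(-1/120))) = -43067 + 2048/(-⅒) = -43067 + 2048*(-10) = -43067 - 20480 = -63547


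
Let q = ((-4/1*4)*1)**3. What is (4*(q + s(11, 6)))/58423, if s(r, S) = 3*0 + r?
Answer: -16340/58423 ≈ -0.27968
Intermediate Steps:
q = -4096 (q = ((-4*1*4)*1)**3 = (-4*4*1)**3 = (-16*1)**3 = (-16)**3 = -4096)
s(r, S) = r (s(r, S) = 0 + r = r)
(4*(q + s(11, 6)))/58423 = (4*(-4096 + 11))/58423 = (4*(-4085))*(1/58423) = -16340*1/58423 = -16340/58423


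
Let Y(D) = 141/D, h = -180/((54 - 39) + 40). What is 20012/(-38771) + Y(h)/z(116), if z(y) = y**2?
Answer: -3251422271/6260430912 ≈ -0.51936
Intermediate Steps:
h = -36/11 (h = -180/(15 + 40) = -180/55 = -180*1/55 = -36/11 ≈ -3.2727)
20012/(-38771) + Y(h)/z(116) = 20012/(-38771) + (141/(-36/11))/(116**2) = 20012*(-1/38771) + (141*(-11/36))/13456 = -20012/38771 - 517/12*1/13456 = -20012/38771 - 517/161472 = -3251422271/6260430912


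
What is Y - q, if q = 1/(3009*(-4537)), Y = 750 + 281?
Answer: 14075039824/13651833 ≈ 1031.0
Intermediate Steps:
Y = 1031
q = -1/13651833 (q = (1/3009)*(-1/4537) = -1/13651833 ≈ -7.3250e-8)
Y - q = 1031 - 1*(-1/13651833) = 1031 + 1/13651833 = 14075039824/13651833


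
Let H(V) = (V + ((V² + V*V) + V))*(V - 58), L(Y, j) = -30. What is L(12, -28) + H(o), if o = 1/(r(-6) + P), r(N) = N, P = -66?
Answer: -5302153/186624 ≈ -28.411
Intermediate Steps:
o = -1/72 (o = 1/(-6 - 66) = 1/(-72) = -1/72 ≈ -0.013889)
H(V) = (-58 + V)*(2*V + 2*V²) (H(V) = (V + ((V² + V²) + V))*(-58 + V) = (V + (2*V² + V))*(-58 + V) = (V + (V + 2*V²))*(-58 + V) = (2*V + 2*V²)*(-58 + V) = (-58 + V)*(2*V + 2*V²))
L(12, -28) + H(o) = -30 + 2*(-1/72)*(-58 + (-1/72)² - 57*(-1/72)) = -30 + 2*(-1/72)*(-58 + 1/5184 + 19/24) = -30 + 2*(-1/72)*(-296567/5184) = -30 + 296567/186624 = -5302153/186624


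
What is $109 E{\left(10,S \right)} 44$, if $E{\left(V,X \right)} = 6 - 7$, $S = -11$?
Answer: $-4796$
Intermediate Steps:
$E{\left(V,X \right)} = -1$ ($E{\left(V,X \right)} = 6 - 7 = -1$)
$109 E{\left(10,S \right)} 44 = 109 \left(-1\right) 44 = \left(-109\right) 44 = -4796$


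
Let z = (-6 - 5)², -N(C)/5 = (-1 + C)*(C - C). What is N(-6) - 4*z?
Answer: -484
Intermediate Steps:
N(C) = 0 (N(C) = -5*(-1 + C)*(C - C) = -5*(-1 + C)*0 = -5*0 = 0)
z = 121 (z = (-11)² = 121)
N(-6) - 4*z = 0 - 4*121 = 0 - 484 = -484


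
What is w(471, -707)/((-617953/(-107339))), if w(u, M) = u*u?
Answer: 23812191099/617953 ≈ 38534.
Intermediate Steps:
w(u, M) = u²
w(471, -707)/((-617953/(-107339))) = 471²/((-617953/(-107339))) = 221841/((-617953*(-1/107339))) = 221841/(617953/107339) = 221841*(107339/617953) = 23812191099/617953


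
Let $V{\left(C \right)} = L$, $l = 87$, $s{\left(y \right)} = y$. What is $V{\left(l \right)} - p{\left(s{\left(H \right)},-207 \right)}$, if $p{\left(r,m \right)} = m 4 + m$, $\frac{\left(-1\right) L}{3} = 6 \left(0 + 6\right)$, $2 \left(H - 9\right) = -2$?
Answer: $927$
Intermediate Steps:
$H = 8$ ($H = 9 + \frac{1}{2} \left(-2\right) = 9 - 1 = 8$)
$L = -108$ ($L = - 3 \cdot 6 \left(0 + 6\right) = - 3 \cdot 6 \cdot 6 = \left(-3\right) 36 = -108$)
$V{\left(C \right)} = -108$
$p{\left(r,m \right)} = 5 m$ ($p{\left(r,m \right)} = 4 m + m = 5 m$)
$V{\left(l \right)} - p{\left(s{\left(H \right)},-207 \right)} = -108 - 5 \left(-207\right) = -108 - -1035 = -108 + 1035 = 927$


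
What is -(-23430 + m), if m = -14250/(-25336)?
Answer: 296804115/12668 ≈ 23429.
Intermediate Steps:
m = 7125/12668 (m = -14250*(-1/25336) = 7125/12668 ≈ 0.56244)
-(-23430 + m) = -(-23430 + 7125/12668) = -1*(-296804115/12668) = 296804115/12668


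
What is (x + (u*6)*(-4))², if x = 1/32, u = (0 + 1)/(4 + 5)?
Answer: 64009/9216 ≈ 6.9454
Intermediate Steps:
u = ⅑ (u = 1/9 = 1*(⅑) = ⅑ ≈ 0.11111)
x = 1/32 ≈ 0.031250
(x + (u*6)*(-4))² = (1/32 + ((⅑)*6)*(-4))² = (1/32 + (⅔)*(-4))² = (1/32 - 8/3)² = (-253/96)² = 64009/9216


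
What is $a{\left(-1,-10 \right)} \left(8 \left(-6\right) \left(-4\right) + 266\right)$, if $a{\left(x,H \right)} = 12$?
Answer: $5496$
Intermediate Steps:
$a{\left(-1,-10 \right)} \left(8 \left(-6\right) \left(-4\right) + 266\right) = 12 \left(8 \left(-6\right) \left(-4\right) + 266\right) = 12 \left(\left(-48\right) \left(-4\right) + 266\right) = 12 \left(192 + 266\right) = 12 \cdot 458 = 5496$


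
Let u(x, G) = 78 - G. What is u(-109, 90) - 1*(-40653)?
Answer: 40641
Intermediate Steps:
u(-109, 90) - 1*(-40653) = (78 - 1*90) - 1*(-40653) = (78 - 90) + 40653 = -12 + 40653 = 40641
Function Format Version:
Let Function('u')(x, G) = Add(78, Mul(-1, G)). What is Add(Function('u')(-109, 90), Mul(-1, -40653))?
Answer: 40641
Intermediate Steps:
Add(Function('u')(-109, 90), Mul(-1, -40653)) = Add(Add(78, Mul(-1, 90)), Mul(-1, -40653)) = Add(Add(78, -90), 40653) = Add(-12, 40653) = 40641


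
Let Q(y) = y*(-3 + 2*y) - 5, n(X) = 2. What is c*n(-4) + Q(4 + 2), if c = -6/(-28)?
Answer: 346/7 ≈ 49.429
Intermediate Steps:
c = 3/14 (c = -6*(-1/28) = 3/14 ≈ 0.21429)
Q(y) = -5 + y*(-3 + 2*y)
c*n(-4) + Q(4 + 2) = (3/14)*2 + (-5 - 3*(4 + 2) + 2*(4 + 2)²) = 3/7 + (-5 - 3*6 + 2*6²) = 3/7 + (-5 - 18 + 2*36) = 3/7 + (-5 - 18 + 72) = 3/7 + 49 = 346/7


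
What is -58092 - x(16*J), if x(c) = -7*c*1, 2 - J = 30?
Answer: -61228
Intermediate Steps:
J = -28 (J = 2 - 1*30 = 2 - 30 = -28)
x(c) = -7*c
-58092 - x(16*J) = -58092 - (-7)*16*(-28) = -58092 - (-7)*(-448) = -58092 - 1*3136 = -58092 - 3136 = -61228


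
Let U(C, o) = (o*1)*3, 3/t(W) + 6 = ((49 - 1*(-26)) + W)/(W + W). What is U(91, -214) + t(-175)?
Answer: -25701/40 ≈ -642.53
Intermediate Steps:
t(W) = 3/(-6 + (75 + W)/(2*W)) (t(W) = 3/(-6 + ((49 - 1*(-26)) + W)/(W + W)) = 3/(-6 + ((49 + 26) + W)/((2*W))) = 3/(-6 + (75 + W)*(1/(2*W))) = 3/(-6 + (75 + W)/(2*W)))
U(C, o) = 3*o (U(C, o) = o*3 = 3*o)
U(91, -214) + t(-175) = 3*(-214) - 6*(-175)/(-75 + 11*(-175)) = -642 - 6*(-175)/(-75 - 1925) = -642 - 6*(-175)/(-2000) = -642 - 6*(-175)*(-1/2000) = -642 - 21/40 = -25701/40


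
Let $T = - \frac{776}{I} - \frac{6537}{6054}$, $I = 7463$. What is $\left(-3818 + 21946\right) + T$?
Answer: $\frac{272995906907}{15060334} \approx 18127.0$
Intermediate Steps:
$T = - \frac{17827845}{15060334}$ ($T = - \frac{776}{7463} - \frac{6537}{6054} = \left(-776\right) \frac{1}{7463} - \frac{2179}{2018} = - \frac{776}{7463} - \frac{2179}{2018} = - \frac{17827845}{15060334} \approx -1.1838$)
$\left(-3818 + 21946\right) + T = \left(-3818 + 21946\right) - \frac{17827845}{15060334} = 18128 - \frac{17827845}{15060334} = \frac{272995906907}{15060334}$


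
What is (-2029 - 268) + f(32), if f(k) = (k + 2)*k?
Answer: -1209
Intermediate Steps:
f(k) = k*(2 + k) (f(k) = (2 + k)*k = k*(2 + k))
(-2029 - 268) + f(32) = (-2029 - 268) + 32*(2 + 32) = -2297 + 32*34 = -2297 + 1088 = -1209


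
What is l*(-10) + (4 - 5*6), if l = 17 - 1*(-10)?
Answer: -296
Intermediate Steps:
l = 27 (l = 17 + 10 = 27)
l*(-10) + (4 - 5*6) = 27*(-10) + (4 - 5*6) = -270 + (4 - 30) = -270 - 26 = -296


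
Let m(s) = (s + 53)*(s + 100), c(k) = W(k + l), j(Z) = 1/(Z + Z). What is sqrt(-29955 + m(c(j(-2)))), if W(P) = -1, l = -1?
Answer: I*sqrt(24807) ≈ 157.5*I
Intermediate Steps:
j(Z) = 1/(2*Z)
c(k) = -1
m(s) = (53 + s)*(100 + s)
sqrt(-29955 + m(c(j(-2)))) = sqrt(-29955 + (5300 + (-1)**2 + 153*(-1))) = sqrt(-29955 + (5300 + 1 - 153)) = sqrt(-29955 + 5148) = sqrt(-24807) = I*sqrt(24807)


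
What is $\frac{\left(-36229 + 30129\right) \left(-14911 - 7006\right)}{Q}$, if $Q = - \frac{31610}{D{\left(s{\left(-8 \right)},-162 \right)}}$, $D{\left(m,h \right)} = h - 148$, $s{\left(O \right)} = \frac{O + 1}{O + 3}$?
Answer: $\frac{4144504700}{3161} \approx 1.3111 \cdot 10^{6}$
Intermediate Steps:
$s{\left(O \right)} = \frac{1 + O}{3 + O}$
$D{\left(m,h \right)} = -148 + h$ ($D{\left(m,h \right)} = h - 148 = -148 + h$)
$Q = \frac{3161}{31}$ ($Q = - \frac{31610}{-148 - 162} = - \frac{31610}{-310} = \left(-31610\right) \left(- \frac{1}{310}\right) = \frac{3161}{31} \approx 101.97$)
$\frac{\left(-36229 + 30129\right) \left(-14911 - 7006\right)}{Q} = \frac{\left(-36229 + 30129\right) \left(-14911 - 7006\right)}{\frac{3161}{31}} = \left(-6100\right) \left(-21917\right) \frac{31}{3161} = 133693700 \cdot \frac{31}{3161} = \frac{4144504700}{3161}$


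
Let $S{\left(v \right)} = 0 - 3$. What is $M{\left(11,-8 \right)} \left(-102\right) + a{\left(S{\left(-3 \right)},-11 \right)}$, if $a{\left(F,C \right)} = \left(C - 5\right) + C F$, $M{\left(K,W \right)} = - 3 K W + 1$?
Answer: $-27013$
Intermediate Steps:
$S{\left(v \right)} = -3$ ($S{\left(v \right)} = 0 - 3 = -3$)
$M{\left(K,W \right)} = 1 - 3 K W$ ($M{\left(K,W \right)} = - 3 K W + 1 = 1 - 3 K W$)
$a{\left(F,C \right)} = -5 + C + C F$ ($a{\left(F,C \right)} = \left(C - 5\right) + C F = \left(-5 + C\right) + C F = -5 + C + C F$)
$M{\left(11,-8 \right)} \left(-102\right) + a{\left(S{\left(-3 \right)},-11 \right)} = \left(1 - 33 \left(-8\right)\right) \left(-102\right) - -17 = \left(1 + 264\right) \left(-102\right) - -17 = 265 \left(-102\right) + 17 = -27030 + 17 = -27013$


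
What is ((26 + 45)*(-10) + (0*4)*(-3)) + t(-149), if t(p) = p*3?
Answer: -1157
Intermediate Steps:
t(p) = 3*p
((26 + 45)*(-10) + (0*4)*(-3)) + t(-149) = ((26 + 45)*(-10) + (0*4)*(-3)) + 3*(-149) = (71*(-10) + 0*(-3)) - 447 = (-710 + 0) - 447 = -710 - 447 = -1157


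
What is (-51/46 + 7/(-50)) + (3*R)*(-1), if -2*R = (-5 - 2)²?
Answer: 83089/1150 ≈ 72.251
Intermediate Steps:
R = -49/2 (R = -(-5 - 2)²/2 = -½*(-7)² = -½*49 = -49/2 ≈ -24.500)
(-51/46 + 7/(-50)) + (3*R)*(-1) = (-51/46 + 7/(-50)) + (3*(-49/2))*(-1) = (-51*1/46 + 7*(-1/50)) - 147/2*(-1) = (-51/46 - 7/50) + 147/2 = -718/575 + 147/2 = 83089/1150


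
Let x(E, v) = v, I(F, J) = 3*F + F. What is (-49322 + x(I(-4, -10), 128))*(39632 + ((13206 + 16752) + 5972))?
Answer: -3717197028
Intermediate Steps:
I(F, J) = 4*F
(-49322 + x(I(-4, -10), 128))*(39632 + ((13206 + 16752) + 5972)) = (-49322 + 128)*(39632 + ((13206 + 16752) + 5972)) = -49194*(39632 + (29958 + 5972)) = -49194*(39632 + 35930) = -49194*75562 = -3717197028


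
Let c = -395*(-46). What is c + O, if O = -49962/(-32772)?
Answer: 99252867/5462 ≈ 18172.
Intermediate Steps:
O = 8327/5462 (O = -49962*(-1/32772) = 8327/5462 ≈ 1.5245)
c = 18170
c + O = 18170 + 8327/5462 = 99252867/5462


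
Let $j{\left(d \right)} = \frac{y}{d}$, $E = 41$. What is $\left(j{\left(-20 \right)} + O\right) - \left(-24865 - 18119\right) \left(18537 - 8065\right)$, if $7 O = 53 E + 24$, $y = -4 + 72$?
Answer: $\frac{15754506546}{35} \approx 4.5013 \cdot 10^{8}$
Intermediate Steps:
$y = 68$
$O = \frac{2197}{7}$ ($O = \frac{53 \cdot 41 + 24}{7} = \frac{2173 + 24}{7} = \frac{1}{7} \cdot 2197 = \frac{2197}{7} \approx 313.86$)
$j{\left(d \right)} = \frac{68}{d}$
$\left(j{\left(-20 \right)} + O\right) - \left(-24865 - 18119\right) \left(18537 - 8065\right) = \left(\frac{68}{-20} + \frac{2197}{7}\right) - \left(-24865 - 18119\right) \left(18537 - 8065\right) = \left(68 \left(- \frac{1}{20}\right) + \frac{2197}{7}\right) - \left(-42984\right) 10472 = \left(- \frac{17}{5} + \frac{2197}{7}\right) - -450128448 = \frac{10866}{35} + 450128448 = \frac{15754506546}{35}$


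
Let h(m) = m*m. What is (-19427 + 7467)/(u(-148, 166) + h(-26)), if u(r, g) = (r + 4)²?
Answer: -2990/5353 ≈ -0.55857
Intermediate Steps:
u(r, g) = (4 + r)²
h(m) = m²
(-19427 + 7467)/(u(-148, 166) + h(-26)) = (-19427 + 7467)/((4 - 148)² + (-26)²) = -11960/((-144)² + 676) = -11960/(20736 + 676) = -11960/21412 = -11960*1/21412 = -2990/5353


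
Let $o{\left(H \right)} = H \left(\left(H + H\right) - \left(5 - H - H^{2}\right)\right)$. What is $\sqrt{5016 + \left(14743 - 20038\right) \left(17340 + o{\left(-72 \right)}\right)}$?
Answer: $2 \sqrt{450070959} \approx 42430.0$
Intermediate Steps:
$o{\left(H \right)} = H \left(-5 + H^{2} + 3 H\right)$ ($o{\left(H \right)} = H \left(2 H - \left(5 - H - H^{2}\right)\right) = H \left(2 H + \left(-5 + H + H^{2}\right)\right) = H \left(-5 + H^{2} + 3 H\right)$)
$\sqrt{5016 + \left(14743 - 20038\right) \left(17340 + o{\left(-72 \right)}\right)} = \sqrt{5016 + \left(14743 - 20038\right) \left(17340 - 72 \left(-5 + \left(-72\right)^{2} + 3 \left(-72\right)\right)\right)} = \sqrt{5016 - 5295 \left(17340 - 72 \left(-5 + 5184 - 216\right)\right)} = \sqrt{5016 - 5295 \left(17340 - 357336\right)} = \sqrt{5016 - -1800278820} = \sqrt{5016 + 1800278820} = \sqrt{1800283836} = 2 \sqrt{450070959}$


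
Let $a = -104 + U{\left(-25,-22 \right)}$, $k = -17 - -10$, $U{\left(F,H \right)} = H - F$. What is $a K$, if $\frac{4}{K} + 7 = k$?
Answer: $\frac{202}{7} \approx 28.857$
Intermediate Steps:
$k = -7$ ($k = -17 + 10 = -7$)
$a = -101$ ($a = -104 - -3 = -104 + \left(-22 + 25\right) = -104 + 3 = -101$)
$K = - \frac{2}{7}$ ($K = \frac{4}{-7 - 7} = \frac{4}{-14} = 4 \left(- \frac{1}{14}\right) = - \frac{2}{7} \approx -0.28571$)
$a K = \left(-101\right) \left(- \frac{2}{7}\right) = \frac{202}{7}$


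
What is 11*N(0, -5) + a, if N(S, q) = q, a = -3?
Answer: -58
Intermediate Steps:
11*N(0, -5) + a = 11*(-5) - 3 = -55 - 3 = -58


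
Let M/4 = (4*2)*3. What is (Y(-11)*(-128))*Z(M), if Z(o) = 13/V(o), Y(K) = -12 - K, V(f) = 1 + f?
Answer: 1664/97 ≈ 17.155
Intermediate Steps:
M = 96 (M = 4*((4*2)*3) = 4*(8*3) = 4*24 = 96)
Z(o) = 13/(1 + o)
(Y(-11)*(-128))*Z(M) = ((-12 - 1*(-11))*(-128))*(13/(1 + 96)) = ((-12 + 11)*(-128))*(13/97) = (-1*(-128))*(13*(1/97)) = 128*(13/97) = 1664/97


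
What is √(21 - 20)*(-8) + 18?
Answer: 10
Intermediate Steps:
√(21 - 20)*(-8) + 18 = √1*(-8) + 18 = 1*(-8) + 18 = -8 + 18 = 10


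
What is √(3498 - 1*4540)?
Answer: I*√1042 ≈ 32.28*I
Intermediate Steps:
√(3498 - 1*4540) = √(3498 - 4540) = √(-1042) = I*√1042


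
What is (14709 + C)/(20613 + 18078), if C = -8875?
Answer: 5834/38691 ≈ 0.15078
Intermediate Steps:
(14709 + C)/(20613 + 18078) = (14709 - 8875)/(20613 + 18078) = 5834/38691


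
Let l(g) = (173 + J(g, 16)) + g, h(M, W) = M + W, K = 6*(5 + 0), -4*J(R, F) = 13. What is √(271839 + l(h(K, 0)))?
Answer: √1088155/2 ≈ 521.57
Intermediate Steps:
J(R, F) = -13/4 (J(R, F) = -¼*13 = -13/4)
K = 30 (K = 6*5 = 30)
l(g) = 679/4 + g (l(g) = (173 - 13/4) + g = 679/4 + g)
√(271839 + l(h(K, 0))) = √(271839 + (679/4 + (30 + 0))) = √(271839 + (679/4 + 30)) = √(271839 + 799/4) = √(1088155/4) = √1088155/2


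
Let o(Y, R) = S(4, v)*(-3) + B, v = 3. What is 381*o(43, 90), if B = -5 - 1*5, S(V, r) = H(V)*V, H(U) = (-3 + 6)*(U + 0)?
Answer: -58674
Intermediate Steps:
H(U) = 3*U
S(V, r) = 3*V² (S(V, r) = (3*V)*V = 3*V²)
B = -10 (B = -5 - 5 = -10)
o(Y, R) = -154 (o(Y, R) = (3*4²)*(-3) - 10 = (3*16)*(-3) - 10 = 48*(-3) - 10 = -144 - 10 = -154)
381*o(43, 90) = 381*(-154) = -58674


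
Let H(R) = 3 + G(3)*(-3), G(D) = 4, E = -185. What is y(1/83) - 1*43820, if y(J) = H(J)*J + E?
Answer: -3652424/83 ≈ -44005.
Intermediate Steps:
H(R) = -9 (H(R) = 3 + 4*(-3) = 3 - 12 = -9)
y(J) = -185 - 9*J (y(J) = -9*J - 185 = -185 - 9*J)
y(1/83) - 1*43820 = (-185 - 9/83) - 1*43820 = (-185 - 9*1/83) - 43820 = (-185 - 9/83) - 43820 = -15364/83 - 43820 = -3652424/83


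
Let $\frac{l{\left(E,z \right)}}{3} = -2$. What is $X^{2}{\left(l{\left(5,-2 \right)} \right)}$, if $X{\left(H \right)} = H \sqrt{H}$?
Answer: $-216$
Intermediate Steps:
$l{\left(E,z \right)} = -6$ ($l{\left(E,z \right)} = 3 \left(-2\right) = -6$)
$X{\left(H \right)} = H^{\frac{3}{2}}$
$X^{2}{\left(l{\left(5,-2 \right)} \right)} = \left(\left(-6\right)^{\frac{3}{2}}\right)^{2} = \left(- 6 i \sqrt{6}\right)^{2} = -216$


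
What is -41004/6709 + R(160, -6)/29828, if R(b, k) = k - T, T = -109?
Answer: -1222376285/200116052 ≈ -6.1083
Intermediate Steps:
R(b, k) = 109 + k (R(b, k) = k - 1*(-109) = k + 109 = 109 + k)
-41004/6709 + R(160, -6)/29828 = -41004/6709 + (109 - 6)/29828 = -41004*1/6709 + 103*(1/29828) = -41004/6709 + 103/29828 = -1222376285/200116052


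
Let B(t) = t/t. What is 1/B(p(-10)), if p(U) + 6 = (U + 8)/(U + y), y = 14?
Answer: 1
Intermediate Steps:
p(U) = -6 + (8 + U)/(14 + U) (p(U) = -6 + (U + 8)/(U + 14) = -6 + (8 + U)/(14 + U))
B(t) = 1
1/B(p(-10)) = 1/1 = 1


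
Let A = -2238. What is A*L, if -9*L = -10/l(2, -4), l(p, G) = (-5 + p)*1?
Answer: 7460/9 ≈ 828.89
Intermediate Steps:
l(p, G) = -5 + p
L = -10/27 (L = -(-10)/(9*(-5 + 2)) = -(-10)/(9*(-3)) = -(-10)*(-1)/(9*3) = -⅑*10/3 = -10/27 ≈ -0.37037)
A*L = -2238*(-10/27) = 7460/9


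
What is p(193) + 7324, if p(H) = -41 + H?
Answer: 7476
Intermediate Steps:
p(193) + 7324 = (-41 + 193) + 7324 = 152 + 7324 = 7476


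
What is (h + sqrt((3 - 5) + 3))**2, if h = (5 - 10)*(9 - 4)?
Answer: 576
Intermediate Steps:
h = -25 (h = -5*5 = -25)
(h + sqrt((3 - 5) + 3))**2 = (-25 + sqrt((3 - 5) + 3))**2 = (-25 + sqrt(-2 + 3))**2 = (-25 + sqrt(1))**2 = (-25 + 1)**2 = (-24)**2 = 576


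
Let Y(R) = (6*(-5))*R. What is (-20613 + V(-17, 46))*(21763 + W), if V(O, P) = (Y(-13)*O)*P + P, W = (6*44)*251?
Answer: -28656925769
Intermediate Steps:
W = 66264 (W = 264*251 = 66264)
Y(R) = -30*R
V(O, P) = P + 390*O*P (V(O, P) = ((-30*(-13))*O)*P + P = (390*O)*P + P = 390*O*P + P = P + 390*O*P)
(-20613 + V(-17, 46))*(21763 + W) = (-20613 + 46*(1 + 390*(-17)))*(21763 + 66264) = (-20613 + 46*(1 - 6630))*88027 = (-20613 + 46*(-6629))*88027 = (-20613 - 304934)*88027 = -325547*88027 = -28656925769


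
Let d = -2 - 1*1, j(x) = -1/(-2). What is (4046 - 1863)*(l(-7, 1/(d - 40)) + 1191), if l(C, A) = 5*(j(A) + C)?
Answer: 5058011/2 ≈ 2.5290e+6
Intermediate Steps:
j(x) = ½ (j(x) = -1*(-½) = ½)
d = -3 (d = -2 - 1 = -3)
l(C, A) = 5/2 + 5*C (l(C, A) = 5*(½ + C) = 5/2 + 5*C)
(4046 - 1863)*(l(-7, 1/(d - 40)) + 1191) = (4046 - 1863)*((5/2 + 5*(-7)) + 1191) = 2183*((5/2 - 35) + 1191) = 2183*(-65/2 + 1191) = 2183*(2317/2) = 5058011/2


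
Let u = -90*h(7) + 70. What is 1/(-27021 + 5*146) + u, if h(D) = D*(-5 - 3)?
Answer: 134347009/26291 ≈ 5110.0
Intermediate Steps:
h(D) = -8*D (h(D) = D*(-8) = -8*D)
u = 5110 (u = -(-720)*7 + 70 = -90*(-56) + 70 = 5040 + 70 = 5110)
1/(-27021 + 5*146) + u = 1/(-27021 + 5*146) + 5110 = 1/(-27021 + 730) + 5110 = 1/(-26291) + 5110 = -1/26291 + 5110 = 134347009/26291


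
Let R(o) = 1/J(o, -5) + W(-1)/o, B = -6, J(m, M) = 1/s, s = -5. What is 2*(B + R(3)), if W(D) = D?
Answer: -68/3 ≈ -22.667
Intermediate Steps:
J(m, M) = -⅕ (J(m, M) = 1/(-5) = -⅕)
R(o) = -5 - 1/o (R(o) = 1/(-⅕) - 1/o = 1*(-5) - 1/o = -5 - 1/o)
2*(B + R(3)) = 2*(-6 + (-5 - 1/3)) = 2*(-6 + (-5 - 1*⅓)) = 2*(-6 + (-5 - ⅓)) = 2*(-6 - 16/3) = 2*(-34/3) = -68/3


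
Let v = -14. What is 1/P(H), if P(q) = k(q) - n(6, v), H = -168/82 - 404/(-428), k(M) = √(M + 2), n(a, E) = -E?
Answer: -8774/122275 - √17227749/855925 ≈ -0.076606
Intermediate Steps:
k(M) = √(2 + M)
H = -4847/4387 (H = -168*1/82 - 404*(-1/428) = -84/41 + 101/107 = -4847/4387 ≈ -1.1049)
P(q) = -14 + √(2 + q) (P(q) = √(2 + q) - (-1)*(-14) = √(2 + q) - 1*14 = √(2 + q) - 14 = -14 + √(2 + q))
1/P(H) = 1/(-14 + √(2 - 4847/4387)) = 1/(-14 + √(3927/4387)) = 1/(-14 + √17227749/4387)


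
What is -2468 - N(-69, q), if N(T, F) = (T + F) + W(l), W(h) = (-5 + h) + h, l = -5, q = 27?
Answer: -2411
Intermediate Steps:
W(h) = -5 + 2*h
N(T, F) = -15 + F + T (N(T, F) = (T + F) + (-5 + 2*(-5)) = (F + T) + (-5 - 10) = (F + T) - 15 = -15 + F + T)
-2468 - N(-69, q) = -2468 - (-15 + 27 - 69) = -2468 - 1*(-57) = -2468 + 57 = -2411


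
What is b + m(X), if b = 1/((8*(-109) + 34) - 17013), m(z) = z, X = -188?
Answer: -3355989/17851 ≈ -188.00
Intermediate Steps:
b = -1/17851 (b = 1/((-872 + 34) - 17013) = 1/(-838 - 17013) = 1/(-17851) = -1/17851 ≈ -5.6019e-5)
b + m(X) = -1/17851 - 188 = -3355989/17851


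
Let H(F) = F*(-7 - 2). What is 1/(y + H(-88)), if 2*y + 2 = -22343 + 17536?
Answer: -2/3225 ≈ -0.00062015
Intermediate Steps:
y = -4809/2 (y = -1 + (-22343 + 17536)/2 = -1 + (1/2)*(-4807) = -1 - 4807/2 = -4809/2 ≈ -2404.5)
H(F) = -9*F (H(F) = F*(-9) = -9*F)
1/(y + H(-88)) = 1/(-4809/2 - 9*(-88)) = 1/(-4809/2 + 792) = 1/(-3225/2) = -2/3225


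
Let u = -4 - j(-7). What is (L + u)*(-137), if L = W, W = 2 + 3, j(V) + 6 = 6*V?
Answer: -6713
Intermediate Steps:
j(V) = -6 + 6*V
u = 44 (u = -4 - (-6 + 6*(-7)) = -4 - (-6 - 42) = -4 - 1*(-48) = -4 + 48 = 44)
W = 5
L = 5
(L + u)*(-137) = (5 + 44)*(-137) = 49*(-137) = -6713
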